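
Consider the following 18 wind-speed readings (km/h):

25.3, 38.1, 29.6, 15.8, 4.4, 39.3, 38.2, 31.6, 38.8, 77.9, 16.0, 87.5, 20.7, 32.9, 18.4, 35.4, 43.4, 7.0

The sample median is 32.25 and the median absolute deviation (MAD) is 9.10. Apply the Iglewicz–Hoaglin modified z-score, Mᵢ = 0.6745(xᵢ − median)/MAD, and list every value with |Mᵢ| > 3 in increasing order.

77.9, 87.5

|Mᵢ| > 3 ⇔ |xᵢ − 32.25| > 3·9.10/0.6745 = 40.47.
So outliers lie outside [-8.22, 72.72].
77.9: M = 3.38 → outlier.
87.5: M = 4.10 → outlier.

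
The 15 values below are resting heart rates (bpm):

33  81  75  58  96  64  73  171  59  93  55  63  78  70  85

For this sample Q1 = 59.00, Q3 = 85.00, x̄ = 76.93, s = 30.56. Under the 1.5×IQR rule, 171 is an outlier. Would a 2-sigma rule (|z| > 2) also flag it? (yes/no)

z = (171 − 76.93) / 30.56 = 3.08.
|z| = 3.08 > 2.

yes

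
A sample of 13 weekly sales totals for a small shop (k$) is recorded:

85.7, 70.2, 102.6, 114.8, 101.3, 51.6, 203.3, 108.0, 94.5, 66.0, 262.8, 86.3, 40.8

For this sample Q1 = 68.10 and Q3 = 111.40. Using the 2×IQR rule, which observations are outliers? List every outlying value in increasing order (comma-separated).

IQR = Q3 − Q1 = 111.40 − 68.10 = 43.30.
Lower fence = Q1 − 2·IQR = 68.10 − 86.60 = -18.50.
Upper fence = Q3 + 2·IQR = 111.40 + 86.60 = 198.00.
203.3 > 198.00 → outlier.
262.8 > 198.00 → outlier.
All remaining values lie within [-18.50, 198.00].

203.3, 262.8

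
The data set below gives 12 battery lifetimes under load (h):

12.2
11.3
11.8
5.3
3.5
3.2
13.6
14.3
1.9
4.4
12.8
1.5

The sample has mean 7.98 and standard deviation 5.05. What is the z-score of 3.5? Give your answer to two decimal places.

z = (3.5 − 7.98) / 5.05 = -0.89.

-0.89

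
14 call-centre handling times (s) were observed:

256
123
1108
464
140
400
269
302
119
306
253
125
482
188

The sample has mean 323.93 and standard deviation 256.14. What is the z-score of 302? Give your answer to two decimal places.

z = (302 − 323.93) / 256.14 = -0.09.

-0.09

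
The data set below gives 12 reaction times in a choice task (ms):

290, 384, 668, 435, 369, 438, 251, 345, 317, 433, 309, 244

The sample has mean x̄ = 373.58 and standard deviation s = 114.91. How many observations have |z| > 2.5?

1

Cutoffs: x̄ ± 2.5s = [86.305, 660.855].
Outside the cutoffs: 668.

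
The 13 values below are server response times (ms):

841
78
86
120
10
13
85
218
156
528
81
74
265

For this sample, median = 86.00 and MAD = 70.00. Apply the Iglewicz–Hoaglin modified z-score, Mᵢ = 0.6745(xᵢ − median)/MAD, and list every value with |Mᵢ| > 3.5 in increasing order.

|Mᵢ| > 3.5 ⇔ |xᵢ − 86.00| > 3.5·70.00/0.6745 = 363.23.
So outliers lie outside [-277.23, 449.23].
528: M = 4.26 → outlier.
841: M = 7.27 → outlier.

528, 841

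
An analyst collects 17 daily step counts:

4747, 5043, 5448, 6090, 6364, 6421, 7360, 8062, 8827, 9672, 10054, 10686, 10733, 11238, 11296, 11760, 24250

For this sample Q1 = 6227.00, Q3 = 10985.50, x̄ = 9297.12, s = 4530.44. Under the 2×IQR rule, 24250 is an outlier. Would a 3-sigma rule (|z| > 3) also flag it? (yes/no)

yes

z = (24250 − 9297.12) / 4530.44 = 3.30.
|z| = 3.30 > 3.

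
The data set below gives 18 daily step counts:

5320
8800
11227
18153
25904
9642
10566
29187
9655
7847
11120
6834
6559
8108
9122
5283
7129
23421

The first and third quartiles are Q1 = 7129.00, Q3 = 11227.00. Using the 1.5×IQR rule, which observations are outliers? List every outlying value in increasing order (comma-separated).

IQR = Q3 − Q1 = 11227.00 − 7129.00 = 4098.00.
Lower fence = Q1 − 1.5·IQR = 7129.00 − 6147.00 = 982.00.
Upper fence = Q3 + 1.5·IQR = 11227.00 + 6147.00 = 17374.00.
18153 > 17374.00 → outlier.
23421 > 17374.00 → outlier.
25904 > 17374.00 → outlier.
29187 > 17374.00 → outlier.
All remaining values lie within [982.00, 17374.00].

18153, 23421, 25904, 29187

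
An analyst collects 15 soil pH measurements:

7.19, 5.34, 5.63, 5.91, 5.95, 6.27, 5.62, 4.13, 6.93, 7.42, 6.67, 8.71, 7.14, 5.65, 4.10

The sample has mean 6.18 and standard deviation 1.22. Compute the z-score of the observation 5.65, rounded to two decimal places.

-0.43

z = (5.65 − 6.18) / 1.22 = -0.43.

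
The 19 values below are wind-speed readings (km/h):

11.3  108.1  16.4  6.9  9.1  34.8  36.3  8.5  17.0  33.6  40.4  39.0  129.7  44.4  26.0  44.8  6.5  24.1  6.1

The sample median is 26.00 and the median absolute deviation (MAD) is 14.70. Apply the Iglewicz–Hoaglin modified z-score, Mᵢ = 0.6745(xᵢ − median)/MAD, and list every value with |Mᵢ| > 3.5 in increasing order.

|Mᵢ| > 3.5 ⇔ |xᵢ − 26.00| > 3.5·14.70/0.6745 = 76.28.
So outliers lie outside [-50.28, 102.28].
108.1: M = 3.77 → outlier.
129.7: M = 4.76 → outlier.

108.1, 129.7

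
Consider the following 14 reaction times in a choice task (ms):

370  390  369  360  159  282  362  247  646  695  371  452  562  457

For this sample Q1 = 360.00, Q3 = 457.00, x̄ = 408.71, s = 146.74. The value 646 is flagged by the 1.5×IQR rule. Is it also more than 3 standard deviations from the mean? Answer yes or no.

z = (646 − 408.71) / 146.74 = 1.62.
|z| = 1.62 ≤ 3.

no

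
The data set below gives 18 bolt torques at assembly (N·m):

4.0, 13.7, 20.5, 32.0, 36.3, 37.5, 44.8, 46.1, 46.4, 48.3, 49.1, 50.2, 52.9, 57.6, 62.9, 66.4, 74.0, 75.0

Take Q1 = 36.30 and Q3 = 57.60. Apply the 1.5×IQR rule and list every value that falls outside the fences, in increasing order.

4.0

IQR = Q3 − Q1 = 57.60 − 36.30 = 21.30.
Lower fence = Q1 − 1.5·IQR = 36.30 − 31.95 = 4.35.
Upper fence = Q3 + 1.5·IQR = 57.60 + 31.95 = 89.55.
4.0 < 4.35 → outlier.
All remaining values lie within [4.35, 89.55].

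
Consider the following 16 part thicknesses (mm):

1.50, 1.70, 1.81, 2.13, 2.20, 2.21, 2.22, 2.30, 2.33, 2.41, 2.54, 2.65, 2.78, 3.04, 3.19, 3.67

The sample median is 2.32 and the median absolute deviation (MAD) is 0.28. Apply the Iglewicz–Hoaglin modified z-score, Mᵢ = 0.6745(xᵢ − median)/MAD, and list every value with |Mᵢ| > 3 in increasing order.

|Mᵢ| > 3 ⇔ |xᵢ − 2.32| > 3·0.28/0.6745 = 1.25.
So outliers lie outside [1.07, 3.57].
3.67: M = 3.25 → outlier.

3.67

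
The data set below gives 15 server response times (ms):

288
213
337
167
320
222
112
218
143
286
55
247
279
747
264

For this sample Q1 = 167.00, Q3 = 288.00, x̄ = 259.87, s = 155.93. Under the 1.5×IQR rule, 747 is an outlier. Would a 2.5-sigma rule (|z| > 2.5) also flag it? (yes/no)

yes

z = (747 − 259.87) / 155.93 = 3.12.
|z| = 3.12 > 2.5.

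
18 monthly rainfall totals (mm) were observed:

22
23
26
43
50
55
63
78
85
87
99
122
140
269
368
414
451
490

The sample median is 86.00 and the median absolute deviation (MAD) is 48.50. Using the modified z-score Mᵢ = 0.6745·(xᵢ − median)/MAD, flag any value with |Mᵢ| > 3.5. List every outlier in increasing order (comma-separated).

|Mᵢ| > 3.5 ⇔ |xᵢ − 86.00| > 3.5·48.50/0.6745 = 251.67.
So outliers lie outside [-165.67, 337.67].
368: M = 3.92 → outlier.
414: M = 4.56 → outlier.
451: M = 5.08 → outlier.
490: M = 5.62 → outlier.

368, 414, 451, 490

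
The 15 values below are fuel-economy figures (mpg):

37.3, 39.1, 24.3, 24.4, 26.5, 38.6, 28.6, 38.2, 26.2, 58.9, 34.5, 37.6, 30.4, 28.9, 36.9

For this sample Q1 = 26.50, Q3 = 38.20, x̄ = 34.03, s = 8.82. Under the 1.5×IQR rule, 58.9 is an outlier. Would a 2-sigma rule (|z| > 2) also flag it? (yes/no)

z = (58.9 − 34.03) / 8.82 = 2.82.
|z| = 2.82 > 2.

yes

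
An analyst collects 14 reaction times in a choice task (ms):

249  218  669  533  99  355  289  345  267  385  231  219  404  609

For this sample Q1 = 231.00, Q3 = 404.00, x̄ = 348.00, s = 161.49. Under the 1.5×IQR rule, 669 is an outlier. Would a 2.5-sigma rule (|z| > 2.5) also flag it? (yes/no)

no

z = (669 − 348.00) / 161.49 = 1.99.
|z| = 1.99 ≤ 2.5.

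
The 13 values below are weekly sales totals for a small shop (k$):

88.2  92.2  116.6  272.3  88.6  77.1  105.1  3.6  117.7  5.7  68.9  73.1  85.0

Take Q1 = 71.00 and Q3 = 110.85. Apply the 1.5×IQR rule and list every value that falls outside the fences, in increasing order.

IQR = Q3 − Q1 = 110.85 − 71.00 = 39.85.
Lower fence = Q1 − 1.5·IQR = 71.00 − 59.775 = 11.225.
Upper fence = Q3 + 1.5·IQR = 110.85 + 59.775 = 170.625.
3.6 < 11.225 → outlier.
5.7 < 11.225 → outlier.
272.3 > 170.625 → outlier.
All remaining values lie within [11.225, 170.625].

3.6, 5.7, 272.3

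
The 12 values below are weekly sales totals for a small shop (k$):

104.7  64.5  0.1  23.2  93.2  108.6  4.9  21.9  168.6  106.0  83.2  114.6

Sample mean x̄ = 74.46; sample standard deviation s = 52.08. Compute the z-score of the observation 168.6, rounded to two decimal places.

1.81

z = (168.6 − 74.46) / 52.08 = 1.81.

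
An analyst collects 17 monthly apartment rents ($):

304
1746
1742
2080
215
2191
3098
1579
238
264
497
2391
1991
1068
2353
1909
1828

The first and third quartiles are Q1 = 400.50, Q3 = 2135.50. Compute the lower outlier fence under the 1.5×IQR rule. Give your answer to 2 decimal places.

-2202.00

IQR = Q3 − Q1 = 2135.50 − 400.50 = 1735.00.
Lower fence = Q1 − 1.5·IQR = 400.50 − 2602.50 = -2202.00.
Upper fence = Q3 + 1.5·IQR = 2135.50 + 2602.50 = 4738.00.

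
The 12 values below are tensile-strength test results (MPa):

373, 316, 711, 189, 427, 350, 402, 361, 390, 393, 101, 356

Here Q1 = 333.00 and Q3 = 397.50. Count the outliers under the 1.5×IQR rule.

IQR = 64.50; fences at 333.00 − 96.75 = 236.25 and 397.50 + 96.75 = 494.25.
Outside the cutoffs: 101, 189, 711.

3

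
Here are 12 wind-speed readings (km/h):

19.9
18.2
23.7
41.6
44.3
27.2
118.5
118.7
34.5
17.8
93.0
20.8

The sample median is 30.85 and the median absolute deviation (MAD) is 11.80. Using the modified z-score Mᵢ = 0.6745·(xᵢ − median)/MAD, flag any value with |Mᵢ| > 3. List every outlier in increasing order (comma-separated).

93.0, 118.5, 118.7

|Mᵢ| > 3 ⇔ |xᵢ − 30.85| > 3·11.80/0.6745 = 52.48.
So outliers lie outside [-21.63, 83.33].
93.0: M = 3.55 → outlier.
118.5: M = 5.01 → outlier.
118.7: M = 5.02 → outlier.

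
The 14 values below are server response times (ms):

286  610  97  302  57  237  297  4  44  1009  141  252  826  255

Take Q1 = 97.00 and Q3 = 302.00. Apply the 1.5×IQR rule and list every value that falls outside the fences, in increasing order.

IQR = Q3 − Q1 = 302.00 − 97.00 = 205.00.
Lower fence = Q1 − 1.5·IQR = 97.00 − 307.50 = -210.50.
Upper fence = Q3 + 1.5·IQR = 302.00 + 307.50 = 609.50.
610 > 609.50 → outlier.
826 > 609.50 → outlier.
1009 > 609.50 → outlier.
All remaining values lie within [-210.50, 609.50].

610, 826, 1009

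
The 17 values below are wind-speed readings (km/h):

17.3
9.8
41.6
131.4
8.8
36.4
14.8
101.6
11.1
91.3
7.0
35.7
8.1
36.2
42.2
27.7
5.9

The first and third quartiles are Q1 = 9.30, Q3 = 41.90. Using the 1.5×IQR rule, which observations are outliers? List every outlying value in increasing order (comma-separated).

IQR = Q3 − Q1 = 41.90 − 9.30 = 32.60.
Lower fence = Q1 − 1.5·IQR = 9.30 − 48.90 = -39.60.
Upper fence = Q3 + 1.5·IQR = 41.90 + 48.90 = 90.80.
91.3 > 90.80 → outlier.
101.6 > 90.80 → outlier.
131.4 > 90.80 → outlier.
All remaining values lie within [-39.60, 90.80].

91.3, 101.6, 131.4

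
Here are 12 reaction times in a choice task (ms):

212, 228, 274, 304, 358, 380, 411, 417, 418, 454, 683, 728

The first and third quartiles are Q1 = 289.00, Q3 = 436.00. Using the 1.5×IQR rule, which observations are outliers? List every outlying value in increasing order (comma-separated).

IQR = Q3 − Q1 = 436.00 − 289.00 = 147.00.
Lower fence = Q1 − 1.5·IQR = 289.00 − 220.50 = 68.50.
Upper fence = Q3 + 1.5·IQR = 436.00 + 220.50 = 656.50.
683 > 656.50 → outlier.
728 > 656.50 → outlier.
All remaining values lie within [68.50, 656.50].

683, 728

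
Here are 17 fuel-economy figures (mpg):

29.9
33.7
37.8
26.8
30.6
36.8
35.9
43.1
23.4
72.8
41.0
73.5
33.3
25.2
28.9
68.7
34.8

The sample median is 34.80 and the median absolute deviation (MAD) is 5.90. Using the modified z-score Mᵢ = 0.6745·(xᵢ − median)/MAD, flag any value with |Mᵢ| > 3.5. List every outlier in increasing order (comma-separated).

|Mᵢ| > 3.5 ⇔ |xᵢ − 34.80| > 3.5·5.90/0.6745 = 30.62.
So outliers lie outside [4.18, 65.42].
68.7: M = 3.88 → outlier.
72.8: M = 4.34 → outlier.
73.5: M = 4.42 → outlier.

68.7, 72.8, 73.5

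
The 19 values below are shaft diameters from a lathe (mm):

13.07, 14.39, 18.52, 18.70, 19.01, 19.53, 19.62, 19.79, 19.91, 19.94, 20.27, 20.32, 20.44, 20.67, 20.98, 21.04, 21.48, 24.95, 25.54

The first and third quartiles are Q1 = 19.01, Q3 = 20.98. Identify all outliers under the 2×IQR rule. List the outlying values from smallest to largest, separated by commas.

IQR = Q3 − Q1 = 20.98 − 19.01 = 1.97.
Lower fence = Q1 − 2·IQR = 19.01 − 3.94 = 15.07.
Upper fence = Q3 + 2·IQR = 20.98 + 3.94 = 24.92.
13.07 < 15.07 → outlier.
14.39 < 15.07 → outlier.
24.95 > 24.92 → outlier.
25.54 > 24.92 → outlier.
All remaining values lie within [15.07, 24.92].

13.07, 14.39, 24.95, 25.54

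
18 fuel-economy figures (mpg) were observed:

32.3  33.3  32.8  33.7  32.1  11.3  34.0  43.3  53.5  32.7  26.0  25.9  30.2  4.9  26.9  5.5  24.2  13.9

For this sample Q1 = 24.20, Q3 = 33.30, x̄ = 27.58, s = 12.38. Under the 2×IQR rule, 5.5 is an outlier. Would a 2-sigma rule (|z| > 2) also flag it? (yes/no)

no

z = (5.5 − 27.58) / 12.38 = -1.78.
|z| = 1.78 ≤ 2.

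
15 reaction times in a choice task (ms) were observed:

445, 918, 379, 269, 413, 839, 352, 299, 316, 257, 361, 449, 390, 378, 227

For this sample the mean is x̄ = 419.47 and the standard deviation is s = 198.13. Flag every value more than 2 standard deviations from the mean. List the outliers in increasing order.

Cutoffs at x̄ ± 2s: 419.47 ± 2·198.13 = [23.21, 815.73].
839: z = 2.12, |z| > 2 → outlier.
918: z = 2.52, |z| > 2 → outlier.
Every other value lies within [23.21, 815.73].

839, 918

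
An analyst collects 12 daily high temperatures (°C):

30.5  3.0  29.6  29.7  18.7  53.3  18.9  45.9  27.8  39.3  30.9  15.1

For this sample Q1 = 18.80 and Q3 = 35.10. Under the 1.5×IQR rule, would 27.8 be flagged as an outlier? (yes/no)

IQR = Q3 − Q1 = 35.10 − 18.80 = 16.30.
Lower fence = Q1 − 1.5·IQR = 18.80 − 24.45 = -5.65.
Upper fence = Q3 + 1.5·IQR = 35.10 + 24.45 = 59.55.
27.8 lies within [-5.65, 59.55].

no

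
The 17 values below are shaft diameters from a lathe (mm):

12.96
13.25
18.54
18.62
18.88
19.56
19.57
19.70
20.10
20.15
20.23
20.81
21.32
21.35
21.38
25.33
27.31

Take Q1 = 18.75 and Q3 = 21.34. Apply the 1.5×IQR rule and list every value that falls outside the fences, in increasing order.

IQR = Q3 − Q1 = 21.34 − 18.75 = 2.59.
Lower fence = Q1 − 1.5·IQR = 18.75 − 3.885 = 14.865.
Upper fence = Q3 + 1.5·IQR = 21.34 + 3.885 = 25.225.
12.96 < 14.865 → outlier.
13.25 < 14.865 → outlier.
25.33 > 25.225 → outlier.
27.31 > 25.225 → outlier.
All remaining values lie within [14.865, 25.225].

12.96, 13.25, 25.33, 27.31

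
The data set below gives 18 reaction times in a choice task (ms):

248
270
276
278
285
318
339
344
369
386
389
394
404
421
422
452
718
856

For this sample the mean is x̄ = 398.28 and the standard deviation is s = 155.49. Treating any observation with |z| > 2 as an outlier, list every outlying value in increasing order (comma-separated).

Cutoffs at x̄ ± 2s: 398.28 ± 2·155.49 = [87.30, 709.26].
718: z = 2.06, |z| > 2 → outlier.
856: z = 2.94, |z| > 2 → outlier.
Every other value lies within [87.30, 709.26].

718, 856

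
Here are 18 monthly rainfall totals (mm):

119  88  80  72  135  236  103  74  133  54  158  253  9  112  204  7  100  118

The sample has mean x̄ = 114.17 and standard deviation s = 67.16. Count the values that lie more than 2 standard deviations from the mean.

Cutoffs: x̄ ± 2s = [-20.15, 248.49].
Outside the cutoffs: 253.

1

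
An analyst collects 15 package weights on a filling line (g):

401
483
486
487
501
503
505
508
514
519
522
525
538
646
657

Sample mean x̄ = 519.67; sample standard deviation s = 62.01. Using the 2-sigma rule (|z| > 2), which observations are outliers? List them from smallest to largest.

646, 657

Cutoffs at x̄ ± 2s: 519.67 ± 2·62.01 = [395.65, 643.69].
646: z = 2.04, |z| > 2 → outlier.
657: z = 2.21, |z| > 2 → outlier.
Every other value lies within [395.65, 643.69].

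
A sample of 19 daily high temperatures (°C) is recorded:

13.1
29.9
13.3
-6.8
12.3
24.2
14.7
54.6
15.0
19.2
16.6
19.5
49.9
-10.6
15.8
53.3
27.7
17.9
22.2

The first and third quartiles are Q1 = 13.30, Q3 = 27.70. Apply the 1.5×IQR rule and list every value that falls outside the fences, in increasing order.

-10.6, 49.9, 53.3, 54.6

IQR = Q3 − Q1 = 27.70 − 13.30 = 14.40.
Lower fence = Q1 − 1.5·IQR = 13.30 − 21.60 = -8.30.
Upper fence = Q3 + 1.5·IQR = 27.70 + 21.60 = 49.30.
-10.6 < -8.30 → outlier.
49.9 > 49.30 → outlier.
53.3 > 49.30 → outlier.
54.6 > 49.30 → outlier.
All remaining values lie within [-8.30, 49.30].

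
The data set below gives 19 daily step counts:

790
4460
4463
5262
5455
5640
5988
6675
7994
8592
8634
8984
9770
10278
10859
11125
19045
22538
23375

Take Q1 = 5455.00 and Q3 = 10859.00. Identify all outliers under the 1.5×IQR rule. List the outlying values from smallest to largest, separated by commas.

19045, 22538, 23375

IQR = Q3 − Q1 = 10859.00 − 5455.00 = 5404.00.
Lower fence = Q1 − 1.5·IQR = 5455.00 − 8106.00 = -2651.00.
Upper fence = Q3 + 1.5·IQR = 10859.00 + 8106.00 = 18965.00.
19045 > 18965.00 → outlier.
22538 > 18965.00 → outlier.
23375 > 18965.00 → outlier.
All remaining values lie within [-2651.00, 18965.00].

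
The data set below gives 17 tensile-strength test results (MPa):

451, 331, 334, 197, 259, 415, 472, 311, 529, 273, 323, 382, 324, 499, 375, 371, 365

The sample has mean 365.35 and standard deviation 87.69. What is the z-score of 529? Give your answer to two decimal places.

z = (529 − 365.35) / 87.69 = 1.87.

1.87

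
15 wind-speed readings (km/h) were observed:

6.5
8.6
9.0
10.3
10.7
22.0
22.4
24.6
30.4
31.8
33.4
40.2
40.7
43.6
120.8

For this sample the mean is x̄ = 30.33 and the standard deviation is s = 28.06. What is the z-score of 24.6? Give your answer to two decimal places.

z = (24.6 − 30.33) / 28.06 = -0.20.

-0.20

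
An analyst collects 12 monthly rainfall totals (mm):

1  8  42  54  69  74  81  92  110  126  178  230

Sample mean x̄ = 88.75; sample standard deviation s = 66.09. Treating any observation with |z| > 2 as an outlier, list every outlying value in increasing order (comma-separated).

Cutoffs at x̄ ± 2s: 88.75 ± 2·66.09 = [-43.43, 220.93].
230: z = 2.14, |z| > 2 → outlier.
Every other value lies within [-43.43, 220.93].

230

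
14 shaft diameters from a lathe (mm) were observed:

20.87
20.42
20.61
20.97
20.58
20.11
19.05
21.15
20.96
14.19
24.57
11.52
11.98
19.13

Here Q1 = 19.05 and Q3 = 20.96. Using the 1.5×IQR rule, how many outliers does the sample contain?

IQR = 1.91; fences at 19.05 − 2.865 = 16.185 and 20.96 + 2.865 = 23.825.
Outside the cutoffs: 11.52, 11.98, 14.19, 24.57.

4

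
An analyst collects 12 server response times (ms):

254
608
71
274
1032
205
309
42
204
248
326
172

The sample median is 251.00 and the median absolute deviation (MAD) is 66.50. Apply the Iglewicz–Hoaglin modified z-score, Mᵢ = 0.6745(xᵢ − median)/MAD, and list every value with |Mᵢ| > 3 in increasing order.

608, 1032

|Mᵢ| > 3 ⇔ |xᵢ − 251.00| > 3·66.50/0.6745 = 295.77.
So outliers lie outside [-44.77, 546.77].
608: M = 3.62 → outlier.
1032: M = 7.92 → outlier.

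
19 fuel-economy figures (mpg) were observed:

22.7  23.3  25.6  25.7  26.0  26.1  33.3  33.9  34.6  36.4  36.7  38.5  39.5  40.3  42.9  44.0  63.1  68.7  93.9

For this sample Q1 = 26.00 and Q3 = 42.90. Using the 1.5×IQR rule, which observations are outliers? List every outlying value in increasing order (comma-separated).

68.7, 93.9

IQR = Q3 − Q1 = 42.90 − 26.00 = 16.90.
Lower fence = Q1 − 1.5·IQR = 26.00 − 25.35 = 0.65.
Upper fence = Q3 + 1.5·IQR = 42.90 + 25.35 = 68.25.
68.7 > 68.25 → outlier.
93.9 > 68.25 → outlier.
All remaining values lie within [0.65, 68.25].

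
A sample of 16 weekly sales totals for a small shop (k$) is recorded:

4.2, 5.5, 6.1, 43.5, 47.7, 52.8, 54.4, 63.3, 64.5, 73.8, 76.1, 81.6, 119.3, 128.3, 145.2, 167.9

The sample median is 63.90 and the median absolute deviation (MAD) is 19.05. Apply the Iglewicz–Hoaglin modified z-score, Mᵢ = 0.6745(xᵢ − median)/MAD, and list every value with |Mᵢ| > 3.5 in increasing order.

|Mᵢ| > 3.5 ⇔ |xᵢ − 63.90| > 3.5·19.05/0.6745 = 98.85.
So outliers lie outside [-34.95, 162.75].
167.9: M = 3.68 → outlier.

167.9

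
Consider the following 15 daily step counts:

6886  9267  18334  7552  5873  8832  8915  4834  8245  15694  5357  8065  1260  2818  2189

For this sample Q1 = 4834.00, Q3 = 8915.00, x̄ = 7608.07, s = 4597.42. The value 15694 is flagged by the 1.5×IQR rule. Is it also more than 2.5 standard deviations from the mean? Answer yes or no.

no

z = (15694 − 7608.07) / 4597.42 = 1.76.
|z| = 1.76 ≤ 2.5.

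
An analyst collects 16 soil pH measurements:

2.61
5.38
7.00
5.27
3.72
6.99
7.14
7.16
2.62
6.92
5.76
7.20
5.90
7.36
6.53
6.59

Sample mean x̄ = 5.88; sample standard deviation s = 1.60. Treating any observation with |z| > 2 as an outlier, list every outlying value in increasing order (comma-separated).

2.61, 2.62

Cutoffs at x̄ ± 2s: 5.88 ± 2·1.60 = [2.68, 9.08].
2.61: z = -2.04, |z| > 2 → outlier.
2.62: z = -2.04, |z| > 2 → outlier.
Every other value lies within [2.68, 9.08].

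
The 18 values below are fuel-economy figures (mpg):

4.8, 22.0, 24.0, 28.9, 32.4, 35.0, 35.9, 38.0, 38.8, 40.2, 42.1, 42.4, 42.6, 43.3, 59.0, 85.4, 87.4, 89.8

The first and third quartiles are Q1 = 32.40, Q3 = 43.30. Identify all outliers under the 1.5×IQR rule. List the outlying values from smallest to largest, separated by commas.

4.8, 85.4, 87.4, 89.8

IQR = Q3 − Q1 = 43.30 − 32.40 = 10.90.
Lower fence = Q1 − 1.5·IQR = 32.40 − 16.35 = 16.05.
Upper fence = Q3 + 1.5·IQR = 43.30 + 16.35 = 59.65.
4.8 < 16.05 → outlier.
85.4 > 59.65 → outlier.
87.4 > 59.65 → outlier.
89.8 > 59.65 → outlier.
All remaining values lie within [16.05, 59.65].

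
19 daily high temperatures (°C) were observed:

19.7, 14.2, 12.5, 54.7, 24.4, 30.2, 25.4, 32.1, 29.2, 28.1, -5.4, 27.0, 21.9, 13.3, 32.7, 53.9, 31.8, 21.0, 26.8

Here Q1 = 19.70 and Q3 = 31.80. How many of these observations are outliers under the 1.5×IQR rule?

IQR = 12.10; fences at 19.70 − 18.15 = 1.55 and 31.80 + 18.15 = 49.95.
Outside the cutoffs: -5.4, 53.9, 54.7.

3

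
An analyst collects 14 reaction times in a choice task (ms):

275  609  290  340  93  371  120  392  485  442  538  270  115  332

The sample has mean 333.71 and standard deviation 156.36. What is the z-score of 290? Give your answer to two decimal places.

-0.28

z = (290 − 333.71) / 156.36 = -0.28.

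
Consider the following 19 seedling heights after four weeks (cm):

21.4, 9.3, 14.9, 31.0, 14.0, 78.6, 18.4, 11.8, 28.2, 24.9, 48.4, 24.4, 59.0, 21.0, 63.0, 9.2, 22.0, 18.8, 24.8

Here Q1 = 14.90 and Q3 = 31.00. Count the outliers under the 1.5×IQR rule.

3

IQR = 16.10; fences at 14.90 − 24.15 = -9.25 and 31.00 + 24.15 = 55.15.
Outside the cutoffs: 59.0, 63.0, 78.6.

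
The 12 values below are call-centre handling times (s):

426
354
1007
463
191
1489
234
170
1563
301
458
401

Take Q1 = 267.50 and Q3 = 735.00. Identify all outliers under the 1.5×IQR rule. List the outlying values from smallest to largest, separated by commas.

1489, 1563

IQR = Q3 − Q1 = 735.00 − 267.50 = 467.50.
Lower fence = Q1 − 1.5·IQR = 267.50 − 701.25 = -433.75.
Upper fence = Q3 + 1.5·IQR = 735.00 + 701.25 = 1436.25.
1489 > 1436.25 → outlier.
1563 > 1436.25 → outlier.
All remaining values lie within [-433.75, 1436.25].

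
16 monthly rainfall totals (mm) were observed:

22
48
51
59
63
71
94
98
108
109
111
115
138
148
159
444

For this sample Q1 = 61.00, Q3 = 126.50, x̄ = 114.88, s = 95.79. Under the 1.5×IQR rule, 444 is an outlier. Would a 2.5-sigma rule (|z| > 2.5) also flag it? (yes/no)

z = (444 − 114.88) / 95.79 = 3.44.
|z| = 3.44 > 2.5.

yes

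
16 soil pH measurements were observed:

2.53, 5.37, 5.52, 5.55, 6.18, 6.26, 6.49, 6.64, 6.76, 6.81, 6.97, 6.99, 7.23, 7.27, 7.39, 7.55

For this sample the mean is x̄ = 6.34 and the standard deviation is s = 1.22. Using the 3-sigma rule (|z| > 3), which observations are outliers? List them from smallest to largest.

2.53

Cutoffs at x̄ ± 3s: 6.34 ± 3·1.22 = [2.68, 10.00].
2.53: z = -3.12, |z| > 3 → outlier.
Every other value lies within [2.68, 10.00].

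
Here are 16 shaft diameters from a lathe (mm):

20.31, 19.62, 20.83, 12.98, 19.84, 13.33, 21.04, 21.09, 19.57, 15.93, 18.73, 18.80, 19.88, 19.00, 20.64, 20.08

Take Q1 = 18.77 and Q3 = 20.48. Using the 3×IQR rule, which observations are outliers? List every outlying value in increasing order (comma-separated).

IQR = Q3 − Q1 = 20.48 − 18.77 = 1.71.
Lower fence = Q1 − 3·IQR = 18.77 − 5.13 = 13.64.
Upper fence = Q3 + 3·IQR = 20.48 + 5.13 = 25.61.
12.98 < 13.64 → outlier.
13.33 < 13.64 → outlier.
All remaining values lie within [13.64, 25.61].

12.98, 13.33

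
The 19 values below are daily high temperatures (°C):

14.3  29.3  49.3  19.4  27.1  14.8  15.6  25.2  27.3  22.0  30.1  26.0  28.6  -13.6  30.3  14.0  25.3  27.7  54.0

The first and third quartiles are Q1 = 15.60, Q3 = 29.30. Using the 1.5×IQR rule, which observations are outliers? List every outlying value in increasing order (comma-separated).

IQR = Q3 − Q1 = 29.30 − 15.60 = 13.70.
Lower fence = Q1 − 1.5·IQR = 15.60 − 20.55 = -4.95.
Upper fence = Q3 + 1.5·IQR = 29.30 + 20.55 = 49.85.
-13.6 < -4.95 → outlier.
54.0 > 49.85 → outlier.
All remaining values lie within [-4.95, 49.85].

-13.6, 54.0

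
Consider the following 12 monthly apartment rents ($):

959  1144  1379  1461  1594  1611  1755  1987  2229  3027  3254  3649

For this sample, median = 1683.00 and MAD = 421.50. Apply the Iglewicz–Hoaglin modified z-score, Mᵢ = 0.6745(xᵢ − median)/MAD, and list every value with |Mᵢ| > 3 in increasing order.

3649

|Mᵢ| > 3 ⇔ |xᵢ − 1683.00| > 3·421.50/0.6745 = 1874.72.
So outliers lie outside [-191.72, 3557.72].
3649: M = 3.15 → outlier.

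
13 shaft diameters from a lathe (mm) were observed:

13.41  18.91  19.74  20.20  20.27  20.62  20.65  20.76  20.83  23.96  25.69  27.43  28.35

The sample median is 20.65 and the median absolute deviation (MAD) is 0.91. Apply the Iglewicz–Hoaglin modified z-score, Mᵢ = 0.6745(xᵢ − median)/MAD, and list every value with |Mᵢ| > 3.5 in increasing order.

13.41, 25.69, 27.43, 28.35

|Mᵢ| > 3.5 ⇔ |xᵢ − 20.65| > 3.5·0.91/0.6745 = 4.72.
So outliers lie outside [15.93, 25.37].
13.41: M = -5.37 → outlier.
25.69: M = 3.74 → outlier.
27.43: M = 5.03 → outlier.
28.35: M = 5.71 → outlier.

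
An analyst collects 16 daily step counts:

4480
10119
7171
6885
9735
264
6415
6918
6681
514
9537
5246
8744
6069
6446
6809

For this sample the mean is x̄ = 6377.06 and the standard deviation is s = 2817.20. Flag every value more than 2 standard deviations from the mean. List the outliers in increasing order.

264, 514

Cutoffs at x̄ ± 2s: 6377.06 ± 2·2817.20 = [742.66, 12011.46].
264: z = -2.17, |z| > 2 → outlier.
514: z = -2.08, |z| > 2 → outlier.
Every other value lies within [742.66, 12011.46].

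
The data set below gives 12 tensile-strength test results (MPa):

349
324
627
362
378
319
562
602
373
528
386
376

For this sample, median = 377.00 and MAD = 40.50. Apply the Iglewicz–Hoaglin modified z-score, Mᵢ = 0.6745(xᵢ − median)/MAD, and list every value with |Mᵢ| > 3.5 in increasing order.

|Mᵢ| > 3.5 ⇔ |xᵢ − 377.00| > 3.5·40.50/0.6745 = 210.16.
So outliers lie outside [166.84, 587.16].
602: M = 3.75 → outlier.
627: M = 4.16 → outlier.

602, 627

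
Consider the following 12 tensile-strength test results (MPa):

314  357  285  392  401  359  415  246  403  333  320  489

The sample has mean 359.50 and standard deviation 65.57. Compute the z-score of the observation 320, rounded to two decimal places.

z = (320 − 359.50) / 65.57 = -0.60.

-0.60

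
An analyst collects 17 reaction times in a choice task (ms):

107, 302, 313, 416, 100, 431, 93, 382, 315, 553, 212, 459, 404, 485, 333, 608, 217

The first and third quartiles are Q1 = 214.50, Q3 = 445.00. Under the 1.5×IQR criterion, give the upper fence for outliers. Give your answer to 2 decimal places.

790.75

IQR = Q3 − Q1 = 445.00 − 214.50 = 230.50.
Lower fence = Q1 − 1.5·IQR = 214.50 − 345.75 = -131.25.
Upper fence = Q3 + 1.5·IQR = 445.00 + 345.75 = 790.75.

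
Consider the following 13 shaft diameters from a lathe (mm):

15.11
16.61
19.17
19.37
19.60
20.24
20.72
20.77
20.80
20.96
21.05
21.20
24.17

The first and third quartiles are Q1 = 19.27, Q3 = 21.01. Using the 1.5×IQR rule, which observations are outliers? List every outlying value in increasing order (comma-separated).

IQR = Q3 − Q1 = 21.01 − 19.27 = 1.74.
Lower fence = Q1 − 1.5·IQR = 19.27 − 2.61 = 16.66.
Upper fence = Q3 + 1.5·IQR = 21.01 + 2.61 = 23.62.
15.11 < 16.66 → outlier.
16.61 < 16.66 → outlier.
24.17 > 23.62 → outlier.
All remaining values lie within [16.66, 23.62].

15.11, 16.61, 24.17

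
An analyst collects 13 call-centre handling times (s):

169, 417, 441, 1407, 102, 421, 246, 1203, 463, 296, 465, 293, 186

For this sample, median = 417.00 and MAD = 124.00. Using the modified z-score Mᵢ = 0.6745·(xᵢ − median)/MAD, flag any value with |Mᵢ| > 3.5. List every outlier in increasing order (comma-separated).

1203, 1407

|Mᵢ| > 3.5 ⇔ |xᵢ − 417.00| > 3.5·124.00/0.6745 = 643.44.
So outliers lie outside [-226.44, 1060.44].
1203: M = 4.28 → outlier.
1407: M = 5.39 → outlier.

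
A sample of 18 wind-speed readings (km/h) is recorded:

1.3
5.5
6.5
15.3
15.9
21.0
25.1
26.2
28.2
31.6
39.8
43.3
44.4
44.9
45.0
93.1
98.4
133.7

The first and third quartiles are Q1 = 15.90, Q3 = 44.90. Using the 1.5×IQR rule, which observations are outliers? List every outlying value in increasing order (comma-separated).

IQR = Q3 − Q1 = 44.90 − 15.90 = 29.00.
Lower fence = Q1 − 1.5·IQR = 15.90 − 43.50 = -27.60.
Upper fence = Q3 + 1.5·IQR = 44.90 + 43.50 = 88.40.
93.1 > 88.40 → outlier.
98.4 > 88.40 → outlier.
133.7 > 88.40 → outlier.
All remaining values lie within [-27.60, 88.40].

93.1, 98.4, 133.7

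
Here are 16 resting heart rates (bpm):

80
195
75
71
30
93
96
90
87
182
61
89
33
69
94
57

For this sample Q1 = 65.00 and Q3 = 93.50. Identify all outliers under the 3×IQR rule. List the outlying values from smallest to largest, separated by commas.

IQR = Q3 − Q1 = 93.50 − 65.00 = 28.50.
Lower fence = Q1 − 3·IQR = 65.00 − 85.50 = -20.50.
Upper fence = Q3 + 3·IQR = 93.50 + 85.50 = 179.00.
182 > 179.00 → outlier.
195 > 179.00 → outlier.
All remaining values lie within [-20.50, 179.00].

182, 195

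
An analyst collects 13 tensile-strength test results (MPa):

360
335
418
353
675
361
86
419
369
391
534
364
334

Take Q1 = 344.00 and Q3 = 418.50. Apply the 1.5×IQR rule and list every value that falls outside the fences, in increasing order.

86, 534, 675

IQR = Q3 − Q1 = 418.50 − 344.00 = 74.50.
Lower fence = Q1 − 1.5·IQR = 344.00 − 111.75 = 232.25.
Upper fence = Q3 + 1.5·IQR = 418.50 + 111.75 = 530.25.
86 < 232.25 → outlier.
534 > 530.25 → outlier.
675 > 530.25 → outlier.
All remaining values lie within [232.25, 530.25].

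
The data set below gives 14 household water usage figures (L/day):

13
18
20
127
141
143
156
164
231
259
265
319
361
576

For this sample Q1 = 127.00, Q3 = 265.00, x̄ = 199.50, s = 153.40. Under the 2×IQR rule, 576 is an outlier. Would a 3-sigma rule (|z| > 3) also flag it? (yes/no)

z = (576 − 199.50) / 153.40 = 2.45.
|z| = 2.45 ≤ 3.

no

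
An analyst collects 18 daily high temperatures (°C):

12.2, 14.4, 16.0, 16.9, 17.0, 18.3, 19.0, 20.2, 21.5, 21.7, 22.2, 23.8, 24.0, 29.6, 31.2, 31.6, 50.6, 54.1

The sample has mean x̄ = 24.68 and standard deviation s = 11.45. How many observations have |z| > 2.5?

Cutoffs: x̄ ± 2.5s = [-3.945, 53.305].
Outside the cutoffs: 54.1.

1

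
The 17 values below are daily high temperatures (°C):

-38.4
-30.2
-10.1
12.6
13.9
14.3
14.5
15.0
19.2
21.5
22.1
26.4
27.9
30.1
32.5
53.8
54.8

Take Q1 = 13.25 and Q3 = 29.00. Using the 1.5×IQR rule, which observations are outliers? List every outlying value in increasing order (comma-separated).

IQR = Q3 − Q1 = 29.00 − 13.25 = 15.75.
Lower fence = Q1 − 1.5·IQR = 13.25 − 23.625 = -10.375.
Upper fence = Q3 + 1.5·IQR = 29.00 + 23.625 = 52.625.
-38.4 < -10.375 → outlier.
-30.2 < -10.375 → outlier.
53.8 > 52.625 → outlier.
54.8 > 52.625 → outlier.
All remaining values lie within [-10.375, 52.625].

-38.4, -30.2, 53.8, 54.8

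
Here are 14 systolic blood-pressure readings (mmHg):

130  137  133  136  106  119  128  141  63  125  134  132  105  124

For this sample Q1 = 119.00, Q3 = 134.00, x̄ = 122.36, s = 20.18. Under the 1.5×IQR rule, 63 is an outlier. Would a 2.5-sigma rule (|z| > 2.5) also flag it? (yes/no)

z = (63 − 122.36) / 20.18 = -2.94.
|z| = 2.94 > 2.5.

yes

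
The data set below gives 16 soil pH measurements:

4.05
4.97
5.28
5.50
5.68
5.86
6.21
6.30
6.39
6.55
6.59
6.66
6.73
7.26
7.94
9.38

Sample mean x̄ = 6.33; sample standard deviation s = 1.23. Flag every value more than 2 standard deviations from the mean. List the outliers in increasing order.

9.38

Cutoffs at x̄ ± 2s: 6.33 ± 2·1.23 = [3.87, 8.79].
9.38: z = 2.48, |z| > 2 → outlier.
Every other value lies within [3.87, 8.79].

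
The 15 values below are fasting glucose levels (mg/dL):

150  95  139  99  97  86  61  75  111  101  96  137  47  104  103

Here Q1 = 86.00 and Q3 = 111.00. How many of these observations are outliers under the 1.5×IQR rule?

2

IQR = 25.00; fences at 86.00 − 37.50 = 48.50 and 111.00 + 37.50 = 148.50.
Outside the cutoffs: 47, 150.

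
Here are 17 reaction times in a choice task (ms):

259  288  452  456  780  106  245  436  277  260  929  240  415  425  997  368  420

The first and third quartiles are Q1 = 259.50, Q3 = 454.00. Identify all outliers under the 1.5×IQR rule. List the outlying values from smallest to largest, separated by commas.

IQR = Q3 − Q1 = 454.00 − 259.50 = 194.50.
Lower fence = Q1 − 1.5·IQR = 259.50 − 291.75 = -32.25.
Upper fence = Q3 + 1.5·IQR = 454.00 + 291.75 = 745.75.
780 > 745.75 → outlier.
929 > 745.75 → outlier.
997 > 745.75 → outlier.
All remaining values lie within [-32.25, 745.75].

780, 929, 997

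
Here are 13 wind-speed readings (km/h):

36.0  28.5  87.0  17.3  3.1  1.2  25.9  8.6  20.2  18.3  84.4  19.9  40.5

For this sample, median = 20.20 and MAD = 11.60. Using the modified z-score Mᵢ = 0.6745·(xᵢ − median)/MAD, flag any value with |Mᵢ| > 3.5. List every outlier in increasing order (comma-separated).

84.4, 87.0

|Mᵢ| > 3.5 ⇔ |xᵢ − 20.20| > 3.5·11.60/0.6745 = 60.19.
So outliers lie outside [-39.99, 80.39].
84.4: M = 3.73 → outlier.
87.0: M = 3.88 → outlier.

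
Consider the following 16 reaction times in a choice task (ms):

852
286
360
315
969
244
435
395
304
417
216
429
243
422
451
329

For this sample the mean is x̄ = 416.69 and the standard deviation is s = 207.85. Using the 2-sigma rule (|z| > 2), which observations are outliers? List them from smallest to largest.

Cutoffs at x̄ ± 2s: 416.69 ± 2·207.85 = [0.99, 832.39].
852: z = 2.09, |z| > 2 → outlier.
969: z = 2.66, |z| > 2 → outlier.
Every other value lies within [0.99, 832.39].

852, 969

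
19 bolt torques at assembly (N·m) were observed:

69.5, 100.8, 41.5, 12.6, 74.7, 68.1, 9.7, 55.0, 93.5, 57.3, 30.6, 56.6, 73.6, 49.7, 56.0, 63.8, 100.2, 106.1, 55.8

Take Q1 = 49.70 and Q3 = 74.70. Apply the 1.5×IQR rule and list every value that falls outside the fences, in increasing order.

9.7

IQR = Q3 − Q1 = 74.70 − 49.70 = 25.00.
Lower fence = Q1 − 1.5·IQR = 49.70 − 37.50 = 12.20.
Upper fence = Q3 + 1.5·IQR = 74.70 + 37.50 = 112.20.
9.7 < 12.20 → outlier.
All remaining values lie within [12.20, 112.20].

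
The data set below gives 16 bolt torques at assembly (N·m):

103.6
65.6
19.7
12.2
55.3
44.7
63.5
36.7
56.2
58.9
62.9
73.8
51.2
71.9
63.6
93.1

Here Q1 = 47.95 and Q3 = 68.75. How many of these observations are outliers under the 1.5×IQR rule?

2

IQR = 20.80; fences at 47.95 − 31.20 = 16.75 and 68.75 + 31.20 = 99.95.
Outside the cutoffs: 12.2, 103.6.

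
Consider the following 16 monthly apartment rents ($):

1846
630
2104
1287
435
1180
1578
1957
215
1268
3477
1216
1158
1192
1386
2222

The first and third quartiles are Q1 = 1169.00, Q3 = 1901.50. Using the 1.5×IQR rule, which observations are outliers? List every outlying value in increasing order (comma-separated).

3477

IQR = Q3 − Q1 = 1901.50 − 1169.00 = 732.50.
Lower fence = Q1 − 1.5·IQR = 1169.00 − 1098.75 = 70.25.
Upper fence = Q3 + 1.5·IQR = 1901.50 + 1098.75 = 3000.25.
3477 > 3000.25 → outlier.
All remaining values lie within [70.25, 3000.25].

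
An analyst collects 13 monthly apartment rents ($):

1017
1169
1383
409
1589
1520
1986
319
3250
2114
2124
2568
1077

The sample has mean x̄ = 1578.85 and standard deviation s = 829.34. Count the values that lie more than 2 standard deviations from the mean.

Cutoffs: x̄ ± 2s = [-79.83, 3237.53].
Outside the cutoffs: 3250.

1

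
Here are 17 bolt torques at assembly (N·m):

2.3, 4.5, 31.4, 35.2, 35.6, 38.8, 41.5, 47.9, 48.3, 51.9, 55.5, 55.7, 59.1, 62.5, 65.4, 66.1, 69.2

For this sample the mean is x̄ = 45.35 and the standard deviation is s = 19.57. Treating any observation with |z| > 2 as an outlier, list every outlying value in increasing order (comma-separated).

2.3, 4.5

Cutoffs at x̄ ± 2s: 45.35 ± 2·19.57 = [6.21, 84.49].
2.3: z = -2.20, |z| > 2 → outlier.
4.5: z = -2.09, |z| > 2 → outlier.
Every other value lies within [6.21, 84.49].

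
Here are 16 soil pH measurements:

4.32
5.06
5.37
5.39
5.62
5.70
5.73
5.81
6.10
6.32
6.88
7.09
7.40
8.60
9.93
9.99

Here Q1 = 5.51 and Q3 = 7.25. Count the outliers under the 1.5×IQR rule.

IQR = 1.74; fences at 5.51 − 2.61 = 2.90 and 7.25 + 2.61 = 9.86.
Outside the cutoffs: 9.93, 9.99.

2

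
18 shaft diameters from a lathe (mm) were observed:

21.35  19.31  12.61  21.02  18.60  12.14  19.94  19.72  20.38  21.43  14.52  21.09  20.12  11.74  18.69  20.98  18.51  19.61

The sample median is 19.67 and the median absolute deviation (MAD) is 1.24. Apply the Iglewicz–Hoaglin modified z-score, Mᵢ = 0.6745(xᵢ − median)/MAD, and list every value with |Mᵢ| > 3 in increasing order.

11.74, 12.14, 12.61

|Mᵢ| > 3 ⇔ |xᵢ − 19.67| > 3·1.24/0.6745 = 5.52.
So outliers lie outside [14.15, 25.19].
11.74: M = -4.31 → outlier.
12.14: M = -4.10 → outlier.
12.61: M = -3.84 → outlier.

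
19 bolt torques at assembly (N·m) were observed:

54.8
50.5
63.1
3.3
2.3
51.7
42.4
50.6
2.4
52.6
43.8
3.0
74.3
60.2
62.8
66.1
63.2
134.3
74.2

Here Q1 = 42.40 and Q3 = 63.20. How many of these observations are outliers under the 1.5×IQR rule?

IQR = 20.80; fences at 42.40 − 31.20 = 11.20 and 63.20 + 31.20 = 94.40.
Outside the cutoffs: 2.3, 2.4, 3.0, 3.3, 134.3.

5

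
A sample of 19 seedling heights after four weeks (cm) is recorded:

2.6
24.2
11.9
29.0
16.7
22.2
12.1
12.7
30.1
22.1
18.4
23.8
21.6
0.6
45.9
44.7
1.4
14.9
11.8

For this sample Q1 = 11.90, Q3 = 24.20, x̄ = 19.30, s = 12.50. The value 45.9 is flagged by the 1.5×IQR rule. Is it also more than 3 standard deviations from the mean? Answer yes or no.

no

z = (45.9 − 19.30) / 12.50 = 2.13.
|z| = 2.13 ≤ 3.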